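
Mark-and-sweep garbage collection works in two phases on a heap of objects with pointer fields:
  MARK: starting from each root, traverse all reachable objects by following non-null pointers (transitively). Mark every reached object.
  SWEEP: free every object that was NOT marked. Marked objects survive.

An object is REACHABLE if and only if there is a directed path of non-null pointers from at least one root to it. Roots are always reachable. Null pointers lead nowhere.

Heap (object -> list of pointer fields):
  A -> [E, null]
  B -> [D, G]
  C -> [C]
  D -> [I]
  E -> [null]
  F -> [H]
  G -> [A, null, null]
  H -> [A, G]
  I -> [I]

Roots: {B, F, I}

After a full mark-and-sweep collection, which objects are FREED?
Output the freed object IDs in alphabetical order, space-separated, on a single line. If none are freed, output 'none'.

Answer: C

Derivation:
Roots: B F I
Mark B: refs=D G, marked=B
Mark F: refs=H, marked=B F
Mark I: refs=I, marked=B F I
Mark D: refs=I, marked=B D F I
Mark G: refs=A null null, marked=B D F G I
Mark H: refs=A G, marked=B D F G H I
Mark A: refs=E null, marked=A B D F G H I
Mark E: refs=null, marked=A B D E F G H I
Unmarked (collected): C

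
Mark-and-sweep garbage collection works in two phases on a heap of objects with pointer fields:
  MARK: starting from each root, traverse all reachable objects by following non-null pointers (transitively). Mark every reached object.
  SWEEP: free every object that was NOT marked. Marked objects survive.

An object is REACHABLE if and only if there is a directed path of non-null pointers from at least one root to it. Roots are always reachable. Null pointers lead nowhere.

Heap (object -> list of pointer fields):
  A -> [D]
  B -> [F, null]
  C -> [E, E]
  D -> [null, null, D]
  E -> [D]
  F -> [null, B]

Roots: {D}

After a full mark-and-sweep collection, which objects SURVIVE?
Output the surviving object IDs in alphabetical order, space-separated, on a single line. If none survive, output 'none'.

Answer: D

Derivation:
Roots: D
Mark D: refs=null null D, marked=D
Unmarked (collected): A B C E F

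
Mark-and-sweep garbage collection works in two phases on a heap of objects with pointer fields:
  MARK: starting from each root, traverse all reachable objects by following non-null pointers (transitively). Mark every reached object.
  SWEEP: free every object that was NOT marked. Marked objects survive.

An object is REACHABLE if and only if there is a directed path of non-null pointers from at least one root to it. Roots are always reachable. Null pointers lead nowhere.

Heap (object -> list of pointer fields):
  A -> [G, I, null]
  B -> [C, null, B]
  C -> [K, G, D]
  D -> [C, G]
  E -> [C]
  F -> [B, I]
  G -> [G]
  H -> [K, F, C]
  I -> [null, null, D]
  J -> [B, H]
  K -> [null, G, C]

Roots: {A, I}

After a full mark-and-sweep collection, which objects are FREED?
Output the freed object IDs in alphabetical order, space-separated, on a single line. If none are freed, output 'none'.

Answer: B E F H J

Derivation:
Roots: A I
Mark A: refs=G I null, marked=A
Mark I: refs=null null D, marked=A I
Mark G: refs=G, marked=A G I
Mark D: refs=C G, marked=A D G I
Mark C: refs=K G D, marked=A C D G I
Mark K: refs=null G C, marked=A C D G I K
Unmarked (collected): B E F H J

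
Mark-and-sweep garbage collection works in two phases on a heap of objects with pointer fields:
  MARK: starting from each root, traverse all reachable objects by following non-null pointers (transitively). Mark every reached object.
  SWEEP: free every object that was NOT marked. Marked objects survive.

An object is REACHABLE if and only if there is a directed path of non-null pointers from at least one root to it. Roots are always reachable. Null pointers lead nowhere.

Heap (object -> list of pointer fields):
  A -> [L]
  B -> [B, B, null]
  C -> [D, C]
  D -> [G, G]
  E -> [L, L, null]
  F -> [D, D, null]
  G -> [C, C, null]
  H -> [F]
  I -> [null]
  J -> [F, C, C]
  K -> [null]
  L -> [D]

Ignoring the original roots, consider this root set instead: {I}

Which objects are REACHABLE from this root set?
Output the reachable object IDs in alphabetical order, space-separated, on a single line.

Roots: I
Mark I: refs=null, marked=I
Unmarked (collected): A B C D E F G H J K L

Answer: I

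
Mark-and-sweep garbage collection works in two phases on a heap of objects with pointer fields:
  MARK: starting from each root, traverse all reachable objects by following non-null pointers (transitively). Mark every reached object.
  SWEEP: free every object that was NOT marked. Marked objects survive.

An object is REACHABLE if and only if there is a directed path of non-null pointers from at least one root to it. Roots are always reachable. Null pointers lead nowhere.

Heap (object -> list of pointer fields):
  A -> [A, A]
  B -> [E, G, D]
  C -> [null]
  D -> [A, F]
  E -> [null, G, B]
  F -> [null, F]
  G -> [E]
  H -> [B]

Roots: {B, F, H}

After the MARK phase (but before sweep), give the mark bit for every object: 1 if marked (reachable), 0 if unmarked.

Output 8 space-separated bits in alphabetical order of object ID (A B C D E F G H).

Answer: 1 1 0 1 1 1 1 1

Derivation:
Roots: B F H
Mark B: refs=E G D, marked=B
Mark F: refs=null F, marked=B F
Mark H: refs=B, marked=B F H
Mark E: refs=null G B, marked=B E F H
Mark G: refs=E, marked=B E F G H
Mark D: refs=A F, marked=B D E F G H
Mark A: refs=A A, marked=A B D E F G H
Unmarked (collected): C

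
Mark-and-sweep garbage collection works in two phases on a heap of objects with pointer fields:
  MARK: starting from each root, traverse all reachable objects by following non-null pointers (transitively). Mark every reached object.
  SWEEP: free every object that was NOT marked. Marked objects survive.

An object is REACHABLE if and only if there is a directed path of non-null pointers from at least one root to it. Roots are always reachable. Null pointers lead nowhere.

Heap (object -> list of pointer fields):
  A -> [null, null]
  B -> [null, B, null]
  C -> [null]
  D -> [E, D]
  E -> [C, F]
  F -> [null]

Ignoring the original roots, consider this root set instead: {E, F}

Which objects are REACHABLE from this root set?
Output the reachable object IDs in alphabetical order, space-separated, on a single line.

Answer: C E F

Derivation:
Roots: E F
Mark E: refs=C F, marked=E
Mark F: refs=null, marked=E F
Mark C: refs=null, marked=C E F
Unmarked (collected): A B D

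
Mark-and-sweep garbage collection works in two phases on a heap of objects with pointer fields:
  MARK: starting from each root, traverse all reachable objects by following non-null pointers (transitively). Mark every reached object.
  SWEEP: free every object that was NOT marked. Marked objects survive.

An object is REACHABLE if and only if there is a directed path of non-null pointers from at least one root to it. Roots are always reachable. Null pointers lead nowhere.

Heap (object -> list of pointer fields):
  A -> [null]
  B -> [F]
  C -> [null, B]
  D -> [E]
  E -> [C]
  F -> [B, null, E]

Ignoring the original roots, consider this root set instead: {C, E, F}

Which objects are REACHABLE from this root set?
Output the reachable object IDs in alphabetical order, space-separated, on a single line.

Answer: B C E F

Derivation:
Roots: C E F
Mark C: refs=null B, marked=C
Mark E: refs=C, marked=C E
Mark F: refs=B null E, marked=C E F
Mark B: refs=F, marked=B C E F
Unmarked (collected): A D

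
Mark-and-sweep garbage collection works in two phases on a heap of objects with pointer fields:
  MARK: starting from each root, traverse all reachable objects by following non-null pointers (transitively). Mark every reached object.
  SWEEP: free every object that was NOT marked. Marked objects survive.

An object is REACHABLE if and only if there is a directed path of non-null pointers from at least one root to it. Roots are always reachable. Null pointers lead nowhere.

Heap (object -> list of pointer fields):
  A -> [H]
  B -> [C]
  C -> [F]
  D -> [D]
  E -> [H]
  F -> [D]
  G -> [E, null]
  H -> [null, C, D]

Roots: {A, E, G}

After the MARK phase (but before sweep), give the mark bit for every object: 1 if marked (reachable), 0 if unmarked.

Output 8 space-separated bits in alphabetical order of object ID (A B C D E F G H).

Answer: 1 0 1 1 1 1 1 1

Derivation:
Roots: A E G
Mark A: refs=H, marked=A
Mark E: refs=H, marked=A E
Mark G: refs=E null, marked=A E G
Mark H: refs=null C D, marked=A E G H
Mark C: refs=F, marked=A C E G H
Mark D: refs=D, marked=A C D E G H
Mark F: refs=D, marked=A C D E F G H
Unmarked (collected): B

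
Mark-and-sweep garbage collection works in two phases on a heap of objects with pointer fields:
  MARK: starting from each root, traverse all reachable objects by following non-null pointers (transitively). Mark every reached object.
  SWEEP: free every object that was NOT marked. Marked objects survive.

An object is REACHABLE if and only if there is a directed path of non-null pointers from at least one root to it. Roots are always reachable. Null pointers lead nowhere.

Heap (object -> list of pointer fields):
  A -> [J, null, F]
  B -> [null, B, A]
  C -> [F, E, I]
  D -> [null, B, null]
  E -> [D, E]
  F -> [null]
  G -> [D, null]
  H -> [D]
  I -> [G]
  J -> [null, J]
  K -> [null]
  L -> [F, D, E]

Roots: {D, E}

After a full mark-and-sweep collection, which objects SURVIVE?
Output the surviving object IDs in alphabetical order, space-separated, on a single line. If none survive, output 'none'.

Roots: D E
Mark D: refs=null B null, marked=D
Mark E: refs=D E, marked=D E
Mark B: refs=null B A, marked=B D E
Mark A: refs=J null F, marked=A B D E
Mark J: refs=null J, marked=A B D E J
Mark F: refs=null, marked=A B D E F J
Unmarked (collected): C G H I K L

Answer: A B D E F J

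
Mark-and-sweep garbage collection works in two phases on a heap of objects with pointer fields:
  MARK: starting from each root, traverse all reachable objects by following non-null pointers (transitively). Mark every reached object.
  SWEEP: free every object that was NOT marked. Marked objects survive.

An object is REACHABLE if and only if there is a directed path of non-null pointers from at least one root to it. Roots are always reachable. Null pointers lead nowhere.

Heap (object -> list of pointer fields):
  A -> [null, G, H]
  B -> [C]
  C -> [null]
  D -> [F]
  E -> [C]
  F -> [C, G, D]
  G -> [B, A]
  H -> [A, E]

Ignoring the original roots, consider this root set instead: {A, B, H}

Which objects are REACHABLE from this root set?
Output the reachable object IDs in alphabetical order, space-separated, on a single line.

Roots: A B H
Mark A: refs=null G H, marked=A
Mark B: refs=C, marked=A B
Mark H: refs=A E, marked=A B H
Mark G: refs=B A, marked=A B G H
Mark C: refs=null, marked=A B C G H
Mark E: refs=C, marked=A B C E G H
Unmarked (collected): D F

Answer: A B C E G H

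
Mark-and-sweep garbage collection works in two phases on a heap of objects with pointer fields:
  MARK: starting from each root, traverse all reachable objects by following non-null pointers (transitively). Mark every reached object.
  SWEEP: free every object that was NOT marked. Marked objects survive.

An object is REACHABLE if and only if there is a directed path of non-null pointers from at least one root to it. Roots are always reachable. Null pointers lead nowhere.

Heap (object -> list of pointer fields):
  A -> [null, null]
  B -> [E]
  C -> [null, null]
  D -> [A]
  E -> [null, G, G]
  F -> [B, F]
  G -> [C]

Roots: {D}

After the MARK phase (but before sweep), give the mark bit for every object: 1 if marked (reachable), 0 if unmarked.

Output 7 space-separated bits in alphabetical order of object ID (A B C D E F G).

Answer: 1 0 0 1 0 0 0

Derivation:
Roots: D
Mark D: refs=A, marked=D
Mark A: refs=null null, marked=A D
Unmarked (collected): B C E F G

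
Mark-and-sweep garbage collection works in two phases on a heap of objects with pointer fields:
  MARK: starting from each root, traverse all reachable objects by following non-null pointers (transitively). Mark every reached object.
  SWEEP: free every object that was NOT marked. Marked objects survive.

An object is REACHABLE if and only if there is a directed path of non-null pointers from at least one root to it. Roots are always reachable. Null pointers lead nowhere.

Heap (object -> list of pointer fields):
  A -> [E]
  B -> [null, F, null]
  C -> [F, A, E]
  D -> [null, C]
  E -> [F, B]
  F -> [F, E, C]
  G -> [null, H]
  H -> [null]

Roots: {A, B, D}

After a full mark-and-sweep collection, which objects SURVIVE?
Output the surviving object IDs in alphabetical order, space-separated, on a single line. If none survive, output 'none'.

Roots: A B D
Mark A: refs=E, marked=A
Mark B: refs=null F null, marked=A B
Mark D: refs=null C, marked=A B D
Mark E: refs=F B, marked=A B D E
Mark F: refs=F E C, marked=A B D E F
Mark C: refs=F A E, marked=A B C D E F
Unmarked (collected): G H

Answer: A B C D E F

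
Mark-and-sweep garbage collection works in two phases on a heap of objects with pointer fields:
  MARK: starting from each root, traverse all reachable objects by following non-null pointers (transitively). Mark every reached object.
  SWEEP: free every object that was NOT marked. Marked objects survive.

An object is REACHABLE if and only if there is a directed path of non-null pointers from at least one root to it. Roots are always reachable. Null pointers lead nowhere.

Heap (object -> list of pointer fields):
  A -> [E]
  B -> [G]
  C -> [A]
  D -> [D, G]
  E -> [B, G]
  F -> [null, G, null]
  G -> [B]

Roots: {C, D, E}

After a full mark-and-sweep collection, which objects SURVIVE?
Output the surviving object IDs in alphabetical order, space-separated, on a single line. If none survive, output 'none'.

Roots: C D E
Mark C: refs=A, marked=C
Mark D: refs=D G, marked=C D
Mark E: refs=B G, marked=C D E
Mark A: refs=E, marked=A C D E
Mark G: refs=B, marked=A C D E G
Mark B: refs=G, marked=A B C D E G
Unmarked (collected): F

Answer: A B C D E G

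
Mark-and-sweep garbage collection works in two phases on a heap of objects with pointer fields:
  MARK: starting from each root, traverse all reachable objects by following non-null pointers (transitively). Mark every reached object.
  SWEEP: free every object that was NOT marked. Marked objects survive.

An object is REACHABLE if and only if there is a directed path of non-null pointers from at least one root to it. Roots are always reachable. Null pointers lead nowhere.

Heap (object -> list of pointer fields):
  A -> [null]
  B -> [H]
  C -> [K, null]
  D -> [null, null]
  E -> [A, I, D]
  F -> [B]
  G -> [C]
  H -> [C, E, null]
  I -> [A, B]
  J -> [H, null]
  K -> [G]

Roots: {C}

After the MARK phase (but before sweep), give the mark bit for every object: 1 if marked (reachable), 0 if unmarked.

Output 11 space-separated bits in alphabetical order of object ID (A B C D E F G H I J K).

Roots: C
Mark C: refs=K null, marked=C
Mark K: refs=G, marked=C K
Mark G: refs=C, marked=C G K
Unmarked (collected): A B D E F H I J

Answer: 0 0 1 0 0 0 1 0 0 0 1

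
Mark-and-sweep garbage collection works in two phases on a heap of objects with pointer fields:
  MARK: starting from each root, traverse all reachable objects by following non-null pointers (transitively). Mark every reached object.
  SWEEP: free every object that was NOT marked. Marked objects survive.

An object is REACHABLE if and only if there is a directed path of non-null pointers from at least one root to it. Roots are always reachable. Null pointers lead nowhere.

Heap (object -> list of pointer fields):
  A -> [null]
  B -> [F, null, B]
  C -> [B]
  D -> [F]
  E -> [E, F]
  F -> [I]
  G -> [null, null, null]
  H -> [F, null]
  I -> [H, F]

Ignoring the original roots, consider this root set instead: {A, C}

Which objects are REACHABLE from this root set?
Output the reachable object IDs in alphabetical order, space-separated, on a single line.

Roots: A C
Mark A: refs=null, marked=A
Mark C: refs=B, marked=A C
Mark B: refs=F null B, marked=A B C
Mark F: refs=I, marked=A B C F
Mark I: refs=H F, marked=A B C F I
Mark H: refs=F null, marked=A B C F H I
Unmarked (collected): D E G

Answer: A B C F H I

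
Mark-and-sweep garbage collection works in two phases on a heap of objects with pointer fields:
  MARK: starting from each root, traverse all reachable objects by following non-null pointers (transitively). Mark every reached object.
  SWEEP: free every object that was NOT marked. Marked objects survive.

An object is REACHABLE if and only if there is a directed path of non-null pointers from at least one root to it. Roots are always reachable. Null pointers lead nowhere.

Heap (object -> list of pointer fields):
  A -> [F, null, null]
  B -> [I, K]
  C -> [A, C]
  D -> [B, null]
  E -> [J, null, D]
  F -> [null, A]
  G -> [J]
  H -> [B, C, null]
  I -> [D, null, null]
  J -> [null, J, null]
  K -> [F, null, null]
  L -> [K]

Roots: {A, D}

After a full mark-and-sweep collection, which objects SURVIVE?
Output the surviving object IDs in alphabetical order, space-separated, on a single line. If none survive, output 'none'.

Roots: A D
Mark A: refs=F null null, marked=A
Mark D: refs=B null, marked=A D
Mark F: refs=null A, marked=A D F
Mark B: refs=I K, marked=A B D F
Mark I: refs=D null null, marked=A B D F I
Mark K: refs=F null null, marked=A B D F I K
Unmarked (collected): C E G H J L

Answer: A B D F I K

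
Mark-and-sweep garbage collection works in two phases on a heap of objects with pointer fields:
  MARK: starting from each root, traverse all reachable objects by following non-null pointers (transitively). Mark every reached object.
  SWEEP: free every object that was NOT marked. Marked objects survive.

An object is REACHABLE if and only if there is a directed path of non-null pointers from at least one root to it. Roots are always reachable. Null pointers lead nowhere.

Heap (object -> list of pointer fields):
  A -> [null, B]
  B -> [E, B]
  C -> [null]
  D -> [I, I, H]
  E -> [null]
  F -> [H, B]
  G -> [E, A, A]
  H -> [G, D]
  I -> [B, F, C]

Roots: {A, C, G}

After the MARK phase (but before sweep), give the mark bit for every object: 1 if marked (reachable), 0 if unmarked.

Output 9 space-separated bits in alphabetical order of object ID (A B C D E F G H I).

Roots: A C G
Mark A: refs=null B, marked=A
Mark C: refs=null, marked=A C
Mark G: refs=E A A, marked=A C G
Mark B: refs=E B, marked=A B C G
Mark E: refs=null, marked=A B C E G
Unmarked (collected): D F H I

Answer: 1 1 1 0 1 0 1 0 0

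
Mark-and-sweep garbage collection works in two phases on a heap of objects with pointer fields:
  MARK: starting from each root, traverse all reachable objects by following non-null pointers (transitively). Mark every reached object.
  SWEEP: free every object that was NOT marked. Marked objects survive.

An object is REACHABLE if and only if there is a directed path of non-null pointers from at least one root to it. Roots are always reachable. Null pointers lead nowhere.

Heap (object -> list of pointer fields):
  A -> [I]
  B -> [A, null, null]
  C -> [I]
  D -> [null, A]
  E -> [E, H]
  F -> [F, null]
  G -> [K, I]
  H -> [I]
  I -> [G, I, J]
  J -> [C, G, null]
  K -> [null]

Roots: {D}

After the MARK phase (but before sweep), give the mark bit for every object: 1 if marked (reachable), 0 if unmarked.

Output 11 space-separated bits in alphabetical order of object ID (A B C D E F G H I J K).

Roots: D
Mark D: refs=null A, marked=D
Mark A: refs=I, marked=A D
Mark I: refs=G I J, marked=A D I
Mark G: refs=K I, marked=A D G I
Mark J: refs=C G null, marked=A D G I J
Mark K: refs=null, marked=A D G I J K
Mark C: refs=I, marked=A C D G I J K
Unmarked (collected): B E F H

Answer: 1 0 1 1 0 0 1 0 1 1 1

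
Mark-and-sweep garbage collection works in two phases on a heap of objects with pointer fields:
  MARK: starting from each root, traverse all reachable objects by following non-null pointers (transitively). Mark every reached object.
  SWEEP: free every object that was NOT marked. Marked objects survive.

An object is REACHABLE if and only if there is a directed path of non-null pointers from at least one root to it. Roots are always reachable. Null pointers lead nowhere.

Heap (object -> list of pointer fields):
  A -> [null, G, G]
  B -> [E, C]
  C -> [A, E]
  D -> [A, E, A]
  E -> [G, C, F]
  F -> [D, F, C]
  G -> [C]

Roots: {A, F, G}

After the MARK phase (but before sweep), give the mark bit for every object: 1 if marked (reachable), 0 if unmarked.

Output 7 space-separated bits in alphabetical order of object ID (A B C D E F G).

Answer: 1 0 1 1 1 1 1

Derivation:
Roots: A F G
Mark A: refs=null G G, marked=A
Mark F: refs=D F C, marked=A F
Mark G: refs=C, marked=A F G
Mark D: refs=A E A, marked=A D F G
Mark C: refs=A E, marked=A C D F G
Mark E: refs=G C F, marked=A C D E F G
Unmarked (collected): B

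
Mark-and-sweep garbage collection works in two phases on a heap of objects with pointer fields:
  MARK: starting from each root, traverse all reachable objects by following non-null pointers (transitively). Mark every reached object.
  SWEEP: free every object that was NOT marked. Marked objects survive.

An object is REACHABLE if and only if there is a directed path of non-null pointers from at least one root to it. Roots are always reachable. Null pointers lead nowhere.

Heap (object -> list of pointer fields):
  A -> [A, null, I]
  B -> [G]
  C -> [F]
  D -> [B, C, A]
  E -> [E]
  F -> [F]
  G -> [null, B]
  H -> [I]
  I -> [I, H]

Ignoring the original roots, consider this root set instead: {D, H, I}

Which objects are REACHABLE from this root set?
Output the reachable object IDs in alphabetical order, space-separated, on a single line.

Roots: D H I
Mark D: refs=B C A, marked=D
Mark H: refs=I, marked=D H
Mark I: refs=I H, marked=D H I
Mark B: refs=G, marked=B D H I
Mark C: refs=F, marked=B C D H I
Mark A: refs=A null I, marked=A B C D H I
Mark G: refs=null B, marked=A B C D G H I
Mark F: refs=F, marked=A B C D F G H I
Unmarked (collected): E

Answer: A B C D F G H I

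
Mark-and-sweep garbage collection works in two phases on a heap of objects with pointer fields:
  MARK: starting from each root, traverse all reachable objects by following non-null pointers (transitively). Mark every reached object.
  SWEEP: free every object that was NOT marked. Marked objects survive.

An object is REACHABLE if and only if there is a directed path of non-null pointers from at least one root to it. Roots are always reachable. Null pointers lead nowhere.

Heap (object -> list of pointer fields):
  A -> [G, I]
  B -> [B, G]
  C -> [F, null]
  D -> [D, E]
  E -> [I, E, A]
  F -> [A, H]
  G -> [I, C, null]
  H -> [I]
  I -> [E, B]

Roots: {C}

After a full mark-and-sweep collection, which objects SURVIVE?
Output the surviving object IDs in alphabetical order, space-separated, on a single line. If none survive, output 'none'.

Answer: A B C E F G H I

Derivation:
Roots: C
Mark C: refs=F null, marked=C
Mark F: refs=A H, marked=C F
Mark A: refs=G I, marked=A C F
Mark H: refs=I, marked=A C F H
Mark G: refs=I C null, marked=A C F G H
Mark I: refs=E B, marked=A C F G H I
Mark E: refs=I E A, marked=A C E F G H I
Mark B: refs=B G, marked=A B C E F G H I
Unmarked (collected): D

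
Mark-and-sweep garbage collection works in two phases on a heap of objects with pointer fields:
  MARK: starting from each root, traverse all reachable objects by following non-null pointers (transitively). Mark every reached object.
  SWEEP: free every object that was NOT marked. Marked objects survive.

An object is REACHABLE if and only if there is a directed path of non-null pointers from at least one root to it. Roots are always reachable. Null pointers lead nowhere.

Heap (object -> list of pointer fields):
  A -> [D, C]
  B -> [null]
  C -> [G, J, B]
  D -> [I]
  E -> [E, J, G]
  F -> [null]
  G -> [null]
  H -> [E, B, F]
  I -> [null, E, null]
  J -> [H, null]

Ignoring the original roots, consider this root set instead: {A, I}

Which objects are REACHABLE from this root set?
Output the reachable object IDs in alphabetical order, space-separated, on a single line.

Roots: A I
Mark A: refs=D C, marked=A
Mark I: refs=null E null, marked=A I
Mark D: refs=I, marked=A D I
Mark C: refs=G J B, marked=A C D I
Mark E: refs=E J G, marked=A C D E I
Mark G: refs=null, marked=A C D E G I
Mark J: refs=H null, marked=A C D E G I J
Mark B: refs=null, marked=A B C D E G I J
Mark H: refs=E B F, marked=A B C D E G H I J
Mark F: refs=null, marked=A B C D E F G H I J
Unmarked (collected): (none)

Answer: A B C D E F G H I J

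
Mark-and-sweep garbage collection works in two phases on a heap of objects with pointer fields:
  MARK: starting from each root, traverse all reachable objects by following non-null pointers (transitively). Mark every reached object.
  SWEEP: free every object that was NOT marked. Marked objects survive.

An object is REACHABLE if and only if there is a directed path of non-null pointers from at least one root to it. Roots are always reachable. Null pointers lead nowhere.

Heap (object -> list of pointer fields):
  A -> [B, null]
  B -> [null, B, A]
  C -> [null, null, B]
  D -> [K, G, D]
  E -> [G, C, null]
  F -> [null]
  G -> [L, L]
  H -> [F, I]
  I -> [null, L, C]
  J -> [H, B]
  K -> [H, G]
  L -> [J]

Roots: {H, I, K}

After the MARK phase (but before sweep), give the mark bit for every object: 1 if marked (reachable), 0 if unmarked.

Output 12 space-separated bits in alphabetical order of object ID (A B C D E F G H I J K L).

Answer: 1 1 1 0 0 1 1 1 1 1 1 1

Derivation:
Roots: H I K
Mark H: refs=F I, marked=H
Mark I: refs=null L C, marked=H I
Mark K: refs=H G, marked=H I K
Mark F: refs=null, marked=F H I K
Mark L: refs=J, marked=F H I K L
Mark C: refs=null null B, marked=C F H I K L
Mark G: refs=L L, marked=C F G H I K L
Mark J: refs=H B, marked=C F G H I J K L
Mark B: refs=null B A, marked=B C F G H I J K L
Mark A: refs=B null, marked=A B C F G H I J K L
Unmarked (collected): D E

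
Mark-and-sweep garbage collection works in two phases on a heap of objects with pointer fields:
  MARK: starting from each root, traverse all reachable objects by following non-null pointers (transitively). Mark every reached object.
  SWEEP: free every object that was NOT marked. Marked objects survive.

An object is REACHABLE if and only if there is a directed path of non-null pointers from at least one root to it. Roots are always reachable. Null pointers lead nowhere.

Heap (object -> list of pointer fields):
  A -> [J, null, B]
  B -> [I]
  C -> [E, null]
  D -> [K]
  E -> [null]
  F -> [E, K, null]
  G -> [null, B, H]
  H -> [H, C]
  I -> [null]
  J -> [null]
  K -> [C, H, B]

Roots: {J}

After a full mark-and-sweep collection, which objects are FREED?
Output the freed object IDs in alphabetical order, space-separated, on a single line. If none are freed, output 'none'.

Roots: J
Mark J: refs=null, marked=J
Unmarked (collected): A B C D E F G H I K

Answer: A B C D E F G H I K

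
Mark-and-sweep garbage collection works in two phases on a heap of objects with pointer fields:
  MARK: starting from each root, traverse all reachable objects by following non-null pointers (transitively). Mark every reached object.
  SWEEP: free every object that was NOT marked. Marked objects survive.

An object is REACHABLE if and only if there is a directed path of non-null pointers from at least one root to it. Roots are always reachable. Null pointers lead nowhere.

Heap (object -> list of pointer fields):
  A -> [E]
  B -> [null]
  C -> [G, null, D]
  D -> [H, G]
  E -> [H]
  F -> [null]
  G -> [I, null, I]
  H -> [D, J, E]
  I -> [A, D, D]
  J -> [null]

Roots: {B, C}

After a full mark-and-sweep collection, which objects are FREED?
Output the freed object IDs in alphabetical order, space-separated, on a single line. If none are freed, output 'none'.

Roots: B C
Mark B: refs=null, marked=B
Mark C: refs=G null D, marked=B C
Mark G: refs=I null I, marked=B C G
Mark D: refs=H G, marked=B C D G
Mark I: refs=A D D, marked=B C D G I
Mark H: refs=D J E, marked=B C D G H I
Mark A: refs=E, marked=A B C D G H I
Mark J: refs=null, marked=A B C D G H I J
Mark E: refs=H, marked=A B C D E G H I J
Unmarked (collected): F

Answer: F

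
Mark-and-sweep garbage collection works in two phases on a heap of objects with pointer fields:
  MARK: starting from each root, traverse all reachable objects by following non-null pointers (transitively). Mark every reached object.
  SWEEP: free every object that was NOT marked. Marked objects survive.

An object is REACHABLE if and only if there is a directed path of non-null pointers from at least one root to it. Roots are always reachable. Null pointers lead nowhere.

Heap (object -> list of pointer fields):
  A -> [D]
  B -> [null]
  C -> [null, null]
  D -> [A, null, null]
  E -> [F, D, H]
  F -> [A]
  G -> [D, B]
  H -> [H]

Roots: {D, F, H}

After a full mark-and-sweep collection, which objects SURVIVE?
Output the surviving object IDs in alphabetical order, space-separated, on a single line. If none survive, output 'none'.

Answer: A D F H

Derivation:
Roots: D F H
Mark D: refs=A null null, marked=D
Mark F: refs=A, marked=D F
Mark H: refs=H, marked=D F H
Mark A: refs=D, marked=A D F H
Unmarked (collected): B C E G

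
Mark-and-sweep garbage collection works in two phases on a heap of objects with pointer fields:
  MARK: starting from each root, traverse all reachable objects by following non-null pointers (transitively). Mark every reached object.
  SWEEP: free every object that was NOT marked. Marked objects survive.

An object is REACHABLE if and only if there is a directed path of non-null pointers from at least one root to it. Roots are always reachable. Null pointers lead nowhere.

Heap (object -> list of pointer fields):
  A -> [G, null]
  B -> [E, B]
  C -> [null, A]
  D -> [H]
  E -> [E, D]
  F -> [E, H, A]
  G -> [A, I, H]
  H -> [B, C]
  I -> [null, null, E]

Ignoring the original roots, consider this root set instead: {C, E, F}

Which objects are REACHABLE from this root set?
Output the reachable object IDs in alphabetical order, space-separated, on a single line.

Roots: C E F
Mark C: refs=null A, marked=C
Mark E: refs=E D, marked=C E
Mark F: refs=E H A, marked=C E F
Mark A: refs=G null, marked=A C E F
Mark D: refs=H, marked=A C D E F
Mark H: refs=B C, marked=A C D E F H
Mark G: refs=A I H, marked=A C D E F G H
Mark B: refs=E B, marked=A B C D E F G H
Mark I: refs=null null E, marked=A B C D E F G H I
Unmarked (collected): (none)

Answer: A B C D E F G H I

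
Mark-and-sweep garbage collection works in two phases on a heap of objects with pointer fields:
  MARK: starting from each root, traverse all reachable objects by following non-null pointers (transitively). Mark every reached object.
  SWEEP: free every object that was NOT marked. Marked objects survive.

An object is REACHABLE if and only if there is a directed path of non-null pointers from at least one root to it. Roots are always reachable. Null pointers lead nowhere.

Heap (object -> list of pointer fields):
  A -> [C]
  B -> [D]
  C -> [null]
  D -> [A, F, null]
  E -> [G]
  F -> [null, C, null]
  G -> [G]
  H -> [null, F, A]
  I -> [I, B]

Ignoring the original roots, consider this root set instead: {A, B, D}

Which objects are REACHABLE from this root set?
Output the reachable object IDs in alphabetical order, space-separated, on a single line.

Roots: A B D
Mark A: refs=C, marked=A
Mark B: refs=D, marked=A B
Mark D: refs=A F null, marked=A B D
Mark C: refs=null, marked=A B C D
Mark F: refs=null C null, marked=A B C D F
Unmarked (collected): E G H I

Answer: A B C D F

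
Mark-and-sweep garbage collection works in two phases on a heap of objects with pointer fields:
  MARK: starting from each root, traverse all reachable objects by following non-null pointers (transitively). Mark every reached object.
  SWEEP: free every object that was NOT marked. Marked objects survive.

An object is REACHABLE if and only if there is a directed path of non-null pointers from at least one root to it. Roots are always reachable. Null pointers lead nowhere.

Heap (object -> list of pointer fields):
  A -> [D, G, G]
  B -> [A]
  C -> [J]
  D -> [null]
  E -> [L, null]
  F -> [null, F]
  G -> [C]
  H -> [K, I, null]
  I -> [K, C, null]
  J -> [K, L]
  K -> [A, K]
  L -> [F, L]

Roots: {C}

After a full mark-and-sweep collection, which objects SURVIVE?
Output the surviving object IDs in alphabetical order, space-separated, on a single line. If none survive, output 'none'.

Roots: C
Mark C: refs=J, marked=C
Mark J: refs=K L, marked=C J
Mark K: refs=A K, marked=C J K
Mark L: refs=F L, marked=C J K L
Mark A: refs=D G G, marked=A C J K L
Mark F: refs=null F, marked=A C F J K L
Mark D: refs=null, marked=A C D F J K L
Mark G: refs=C, marked=A C D F G J K L
Unmarked (collected): B E H I

Answer: A C D F G J K L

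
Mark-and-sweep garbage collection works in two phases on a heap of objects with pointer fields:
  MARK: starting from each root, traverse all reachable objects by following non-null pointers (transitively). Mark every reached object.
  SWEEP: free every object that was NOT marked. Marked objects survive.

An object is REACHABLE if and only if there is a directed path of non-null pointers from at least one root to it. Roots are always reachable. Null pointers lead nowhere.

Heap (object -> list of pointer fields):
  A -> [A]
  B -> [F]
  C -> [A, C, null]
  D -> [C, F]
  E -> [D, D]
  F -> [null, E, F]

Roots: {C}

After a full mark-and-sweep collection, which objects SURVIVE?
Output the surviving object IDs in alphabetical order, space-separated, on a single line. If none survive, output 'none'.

Answer: A C

Derivation:
Roots: C
Mark C: refs=A C null, marked=C
Mark A: refs=A, marked=A C
Unmarked (collected): B D E F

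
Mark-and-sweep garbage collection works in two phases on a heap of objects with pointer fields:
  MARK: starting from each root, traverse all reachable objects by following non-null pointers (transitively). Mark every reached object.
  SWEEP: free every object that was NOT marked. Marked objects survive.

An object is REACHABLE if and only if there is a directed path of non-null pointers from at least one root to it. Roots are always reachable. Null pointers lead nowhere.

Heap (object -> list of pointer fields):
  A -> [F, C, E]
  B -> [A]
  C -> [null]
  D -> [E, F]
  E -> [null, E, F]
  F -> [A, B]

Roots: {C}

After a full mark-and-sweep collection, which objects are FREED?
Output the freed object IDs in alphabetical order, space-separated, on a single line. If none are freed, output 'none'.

Roots: C
Mark C: refs=null, marked=C
Unmarked (collected): A B D E F

Answer: A B D E F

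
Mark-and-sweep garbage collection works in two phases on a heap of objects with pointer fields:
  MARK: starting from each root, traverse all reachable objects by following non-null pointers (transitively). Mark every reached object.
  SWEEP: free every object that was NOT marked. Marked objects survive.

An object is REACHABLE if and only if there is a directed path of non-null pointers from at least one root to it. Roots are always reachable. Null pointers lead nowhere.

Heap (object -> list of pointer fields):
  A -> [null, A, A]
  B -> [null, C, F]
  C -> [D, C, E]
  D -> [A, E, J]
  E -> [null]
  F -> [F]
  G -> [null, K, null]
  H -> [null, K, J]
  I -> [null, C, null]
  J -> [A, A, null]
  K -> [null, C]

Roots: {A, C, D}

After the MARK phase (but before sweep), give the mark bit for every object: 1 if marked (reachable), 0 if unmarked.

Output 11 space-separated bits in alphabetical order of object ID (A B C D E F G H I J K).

Answer: 1 0 1 1 1 0 0 0 0 1 0

Derivation:
Roots: A C D
Mark A: refs=null A A, marked=A
Mark C: refs=D C E, marked=A C
Mark D: refs=A E J, marked=A C D
Mark E: refs=null, marked=A C D E
Mark J: refs=A A null, marked=A C D E J
Unmarked (collected): B F G H I K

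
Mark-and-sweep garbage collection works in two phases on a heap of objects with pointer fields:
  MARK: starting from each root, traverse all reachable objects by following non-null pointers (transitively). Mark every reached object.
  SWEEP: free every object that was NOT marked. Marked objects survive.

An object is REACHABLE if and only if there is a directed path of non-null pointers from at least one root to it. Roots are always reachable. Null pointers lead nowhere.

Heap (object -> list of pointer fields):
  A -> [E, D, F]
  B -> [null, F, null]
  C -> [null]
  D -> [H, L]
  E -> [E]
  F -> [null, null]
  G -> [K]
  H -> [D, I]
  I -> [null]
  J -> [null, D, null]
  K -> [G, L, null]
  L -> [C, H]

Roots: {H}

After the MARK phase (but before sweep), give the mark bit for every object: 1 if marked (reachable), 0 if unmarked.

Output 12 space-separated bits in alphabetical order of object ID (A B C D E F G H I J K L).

Roots: H
Mark H: refs=D I, marked=H
Mark D: refs=H L, marked=D H
Mark I: refs=null, marked=D H I
Mark L: refs=C H, marked=D H I L
Mark C: refs=null, marked=C D H I L
Unmarked (collected): A B E F G J K

Answer: 0 0 1 1 0 0 0 1 1 0 0 1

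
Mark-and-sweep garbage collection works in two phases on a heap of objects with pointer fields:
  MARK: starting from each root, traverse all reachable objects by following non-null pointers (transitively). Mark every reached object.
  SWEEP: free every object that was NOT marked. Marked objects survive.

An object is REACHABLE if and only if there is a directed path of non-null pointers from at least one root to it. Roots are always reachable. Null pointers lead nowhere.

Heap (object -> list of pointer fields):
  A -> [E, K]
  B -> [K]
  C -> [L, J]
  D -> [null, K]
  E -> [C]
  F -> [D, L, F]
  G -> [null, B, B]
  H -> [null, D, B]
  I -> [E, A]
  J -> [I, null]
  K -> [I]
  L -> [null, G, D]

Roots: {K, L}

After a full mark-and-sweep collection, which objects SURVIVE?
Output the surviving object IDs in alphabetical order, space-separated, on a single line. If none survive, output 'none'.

Answer: A B C D E G I J K L

Derivation:
Roots: K L
Mark K: refs=I, marked=K
Mark L: refs=null G D, marked=K L
Mark I: refs=E A, marked=I K L
Mark G: refs=null B B, marked=G I K L
Mark D: refs=null K, marked=D G I K L
Mark E: refs=C, marked=D E G I K L
Mark A: refs=E K, marked=A D E G I K L
Mark B: refs=K, marked=A B D E G I K L
Mark C: refs=L J, marked=A B C D E G I K L
Mark J: refs=I null, marked=A B C D E G I J K L
Unmarked (collected): F H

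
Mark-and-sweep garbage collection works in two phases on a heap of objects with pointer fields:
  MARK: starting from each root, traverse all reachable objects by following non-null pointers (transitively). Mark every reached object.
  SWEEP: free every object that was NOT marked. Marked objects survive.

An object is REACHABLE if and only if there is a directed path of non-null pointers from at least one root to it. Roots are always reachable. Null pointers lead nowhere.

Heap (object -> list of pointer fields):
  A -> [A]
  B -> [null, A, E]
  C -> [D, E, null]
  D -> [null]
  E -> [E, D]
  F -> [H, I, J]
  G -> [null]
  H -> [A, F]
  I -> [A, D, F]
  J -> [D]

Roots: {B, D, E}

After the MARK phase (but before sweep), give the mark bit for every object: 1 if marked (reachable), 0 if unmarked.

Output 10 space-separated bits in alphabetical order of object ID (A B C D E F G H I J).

Answer: 1 1 0 1 1 0 0 0 0 0

Derivation:
Roots: B D E
Mark B: refs=null A E, marked=B
Mark D: refs=null, marked=B D
Mark E: refs=E D, marked=B D E
Mark A: refs=A, marked=A B D E
Unmarked (collected): C F G H I J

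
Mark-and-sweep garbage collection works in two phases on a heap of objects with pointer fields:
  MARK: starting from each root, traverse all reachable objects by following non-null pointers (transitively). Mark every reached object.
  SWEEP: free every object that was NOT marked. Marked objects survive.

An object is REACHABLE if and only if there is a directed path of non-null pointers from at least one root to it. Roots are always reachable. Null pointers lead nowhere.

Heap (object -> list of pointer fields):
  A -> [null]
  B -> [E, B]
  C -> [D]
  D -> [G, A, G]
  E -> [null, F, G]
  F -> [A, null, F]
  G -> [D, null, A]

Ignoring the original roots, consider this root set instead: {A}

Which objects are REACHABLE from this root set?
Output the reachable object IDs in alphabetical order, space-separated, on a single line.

Roots: A
Mark A: refs=null, marked=A
Unmarked (collected): B C D E F G

Answer: A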